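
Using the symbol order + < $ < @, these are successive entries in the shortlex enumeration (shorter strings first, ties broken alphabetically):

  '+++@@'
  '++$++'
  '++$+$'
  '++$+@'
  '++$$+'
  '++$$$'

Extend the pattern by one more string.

++$$@

The successor of ++$$$ increments the rightmost position that isn't already @ and resets every position after it to +.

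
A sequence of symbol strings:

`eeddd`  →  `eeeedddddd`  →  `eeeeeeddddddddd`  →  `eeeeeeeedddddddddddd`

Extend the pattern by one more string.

The n-th term is 2n e's then 3n d's (n = 1, 2, …).
For the next term, n = 5, so the run lengths are 10, 15.

eeeeeeeeeeddddddddddddddd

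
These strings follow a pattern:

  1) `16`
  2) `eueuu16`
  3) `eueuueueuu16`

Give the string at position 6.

eueuueueuueueuueueuueueuu16

Every step adds eueuu at the front: s(k+1) = eueuu·s(k).
From eueuueueuu16, 3 further steps: eueuueueuu16 → eueuueueuueueuu16 → eueuueueuueueuueueuu16 → (answer).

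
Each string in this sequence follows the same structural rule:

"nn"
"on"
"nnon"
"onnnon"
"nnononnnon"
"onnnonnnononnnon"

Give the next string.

This is a Fibonacci-style word recurrence s(k) = s(k−2)·s(k−1): e.g. nn·on = nnon.
The next term joins nnononnnon and onnnonnnononnnon.

nnononnnononnnonnnononnnon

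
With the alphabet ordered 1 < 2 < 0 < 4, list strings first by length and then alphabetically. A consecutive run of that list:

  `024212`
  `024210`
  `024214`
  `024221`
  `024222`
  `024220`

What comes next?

Find the rightmost character of 024220 below 4, bump it to the next letter, and reset everything to its right to 1.

024224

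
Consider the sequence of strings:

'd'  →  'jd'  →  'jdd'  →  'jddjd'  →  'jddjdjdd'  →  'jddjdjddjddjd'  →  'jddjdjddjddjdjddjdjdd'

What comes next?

jddjdjddjddjdjddjdjddjddjdjddjddjd

From term 3 onward, concatenate the last term with the second-to-last: jd·d = jdd, jdd·jd = jddjd, …
Continuing: jddjdjddjddjdjddjdjdd · jddjdjddjddjd gives term 8.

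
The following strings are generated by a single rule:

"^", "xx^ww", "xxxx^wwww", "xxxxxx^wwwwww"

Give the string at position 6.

Each term wraps the previous one in xx on the left and ww on the right.
From xxxxxx^wwwwww, 2 further steps: xxxxxx^wwwwww → xxxxxxxx^wwwwwwww → (answer).

xxxxxxxxxx^wwwwwwwwww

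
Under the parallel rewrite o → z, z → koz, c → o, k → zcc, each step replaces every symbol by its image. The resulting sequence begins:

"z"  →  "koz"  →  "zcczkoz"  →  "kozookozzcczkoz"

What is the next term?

φ(kozookozzcczkoz) expands symbol-by-symbol to zcc z koz z z zcc z koz koz o o koz zcc z koz; joining the 15 pieces gives the next term.

zcczkozzzzcczkozkozookozzcczkoz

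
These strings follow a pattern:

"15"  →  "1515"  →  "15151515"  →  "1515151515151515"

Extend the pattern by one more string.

Each string is two copies of the previous one concatenated.
Doubling 1515151515151515:

15151515151515151515151515151515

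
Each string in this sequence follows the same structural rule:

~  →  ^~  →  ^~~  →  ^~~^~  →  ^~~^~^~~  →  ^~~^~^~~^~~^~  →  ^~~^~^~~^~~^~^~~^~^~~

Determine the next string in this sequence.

^~~^~^~~^~~^~^~~^~^~~^~~^~^~~^~~^~

From term 3 onward, concatenate the last term with the second-to-last: ^~·~ = ^~~, ^~~·^~ = ^~~^~, …
The next term joins ^~~^~^~~^~~^~^~~^~^~~ and ^~~^~^~~^~~^~.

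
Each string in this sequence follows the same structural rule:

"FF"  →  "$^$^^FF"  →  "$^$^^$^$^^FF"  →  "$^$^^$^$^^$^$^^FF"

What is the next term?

$^$^^$^$^^$^$^^$^$^^FF

Each term is the previous one with $^$^^ prepended.
So the next term is $^$^^·$^$^^$^$^^$^$^^FF.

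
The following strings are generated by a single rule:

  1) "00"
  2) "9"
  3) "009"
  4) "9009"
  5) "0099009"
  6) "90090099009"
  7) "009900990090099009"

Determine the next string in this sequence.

90090099009009900990090099009

This is a Fibonacci-style word recurrence s(k) = s(k−2)·s(k−1): e.g. 00·9 = 009.
The next term joins 90090099009 and 009900990090099009.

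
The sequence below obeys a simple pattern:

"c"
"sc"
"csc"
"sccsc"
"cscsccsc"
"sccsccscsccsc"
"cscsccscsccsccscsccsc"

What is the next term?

From term 3 onward, concatenate the second-to-last term with the last: c·sc = csc, sc·csc = sccsc, …
The next term joins sccsccscsccsc and cscsccscsccsccscsccsc.

sccsccscsccsccscsccscsccsccscsccsc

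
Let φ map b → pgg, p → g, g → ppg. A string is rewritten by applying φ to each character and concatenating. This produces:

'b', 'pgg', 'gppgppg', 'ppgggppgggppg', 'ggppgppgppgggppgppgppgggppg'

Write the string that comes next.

Applying the rule to each of the 27 symbols of ggppgppgppgggppgppgppgggppg gives the pieces ppg ppg g g ppg g g ppg g g ppg ppg ppg g g ppg g g ppg g g ppg ppg ppg g g ppg, which concatenate to the answer.

ppgppgggppgggppgggppgppgppgggppgggppgggppgppgppgggppg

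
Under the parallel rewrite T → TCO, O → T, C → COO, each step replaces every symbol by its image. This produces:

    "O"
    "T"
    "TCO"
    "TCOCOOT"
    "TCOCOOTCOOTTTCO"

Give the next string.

Applying the rule to each of the 15 symbols of TCOCOOTCOOTTTCO gives the pieces TCO COO T COO T T TCO COO T T TCO TCO TCO COO T, which concatenate to the answer.

TCOCOOTCOOTTTCOCOOTTTCOTCOTCOCOOT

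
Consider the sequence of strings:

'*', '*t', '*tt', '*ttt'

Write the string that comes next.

The strings grow by a fixed suffix t each time.
One more step from *ttt gives the answer.

*tttt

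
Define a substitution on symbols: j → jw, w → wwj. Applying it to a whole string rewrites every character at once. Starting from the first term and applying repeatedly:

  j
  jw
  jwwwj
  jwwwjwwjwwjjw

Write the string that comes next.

Rewriting the 13 symbols of jwwwjwwjwwjjw one by one yields jw wwj wwj wwj jw wwj wwj jw wwj wwj jw jw wwj; concatenated:

jwwwjwwjwwjjwwwjwwjjwwwjwwjjwjwwwj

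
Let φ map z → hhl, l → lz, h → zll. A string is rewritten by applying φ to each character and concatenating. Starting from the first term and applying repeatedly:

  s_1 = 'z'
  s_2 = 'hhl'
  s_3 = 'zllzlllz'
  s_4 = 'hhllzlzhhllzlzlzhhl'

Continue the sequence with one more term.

Replace each of the 19 characters of hhllzlzhhllzlzlzhhl in place — zll zll lz lz hhl lz hhl zll zll lz lz hhl lz hhl lz hhl zll zll lz — and concatenate.

zllzlllzlzhhllzhhlzllzlllzlzhhllzhhllzhhlzllzlllz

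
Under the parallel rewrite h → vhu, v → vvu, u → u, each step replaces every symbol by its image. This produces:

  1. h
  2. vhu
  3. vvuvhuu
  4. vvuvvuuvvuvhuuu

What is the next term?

vvuvvuuvvuvvuuuvvuvvuuvvuvhuuuu

Applying the rule to each of the 15 symbols of vvuvvuuvvuvhuuu gives the pieces vvu vvu u vvu vvu u u vvu vvu u vvu vhu u u u, which concatenate to the answer.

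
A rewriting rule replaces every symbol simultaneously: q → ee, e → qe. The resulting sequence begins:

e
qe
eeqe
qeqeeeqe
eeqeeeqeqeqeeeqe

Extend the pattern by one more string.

Rewriting the 16 symbols of eeqeeeqeqeqeeeqe one by one yields qe qe ee qe qe qe ee qe ee qe ee qe qe qe ee qe; concatenated:

qeqeeeqeqeqeeeqeeeqeeeqeqeqeeeqe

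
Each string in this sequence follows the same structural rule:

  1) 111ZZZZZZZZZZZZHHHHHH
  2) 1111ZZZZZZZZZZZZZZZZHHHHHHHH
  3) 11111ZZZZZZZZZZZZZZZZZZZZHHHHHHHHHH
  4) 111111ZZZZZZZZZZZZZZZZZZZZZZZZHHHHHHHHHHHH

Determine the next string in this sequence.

Each string has the form 1^{n} Z^{4n} H^{2n}, where the shown terms are n = 3, 4, 5, 6.
Setting n = 7 gives 7, 28, 14 characters in each block.

1111111ZZZZZZZZZZZZZZZZZZZZZZZZZZZZHHHHHHHHHHHHHH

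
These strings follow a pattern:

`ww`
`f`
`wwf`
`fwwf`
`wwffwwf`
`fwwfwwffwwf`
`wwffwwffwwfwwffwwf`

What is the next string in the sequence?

fwwfwwffwwfwwffwwffwwfwwffwwf

This is a Fibonacci-style word recurrence s(k) = s(k−2)·s(k−1): e.g. ww·f = wwf.
Continuing: fwwfwwffwwf · wwffwwffwwfwwffwwf gives term 8.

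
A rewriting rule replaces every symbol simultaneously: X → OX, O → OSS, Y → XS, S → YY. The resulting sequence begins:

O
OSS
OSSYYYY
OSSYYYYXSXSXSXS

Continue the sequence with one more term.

OSSYYYYXSXSXSXSOXYYOXYYOXYYOXYY

Applying the rule to each of the 15 symbols of OSSYYYYXSXSXSXS gives the pieces OSS YY YY XS XS XS XS OX YY OX YY OX YY OX YY, which concatenate to the answer.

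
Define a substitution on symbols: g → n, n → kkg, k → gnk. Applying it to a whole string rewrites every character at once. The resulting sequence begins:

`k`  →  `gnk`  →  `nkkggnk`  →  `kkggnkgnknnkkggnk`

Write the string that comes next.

Rewriting the 17 symbols of kkggnkgnknnkkggnk one by one yields gnk gnk n n kkg gnk n kkg gnk kkg kkg gnk gnk n n kkg gnk; concatenated:

gnkgnknnkkggnknkkggnkkkgkkggnkgnknnkkggnk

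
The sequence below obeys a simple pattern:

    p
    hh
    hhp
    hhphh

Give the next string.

hhphhhhp

This is a Fibonacci-style word recurrence s(k) = s(k−1)·s(k−2): e.g. hh·p = hhp.
Continuing: hhphh · hhp gives term 5.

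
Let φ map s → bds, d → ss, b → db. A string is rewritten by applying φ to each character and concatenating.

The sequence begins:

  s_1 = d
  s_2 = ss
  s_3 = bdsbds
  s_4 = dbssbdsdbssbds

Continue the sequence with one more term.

Rewriting the 14 symbols of dbssbdsdbssbds one by one yields ss db bds bds db ss bds ss db bds bds db ss bds; concatenated:

ssdbbdsbdsdbssbdsssdbbdsbdsdbssbds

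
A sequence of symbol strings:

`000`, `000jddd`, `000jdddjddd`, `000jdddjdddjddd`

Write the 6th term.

000jdddjdddjdddjdddjddd

Every step adds jddd to the end: s(k+1) = s(k)·jddd.
From 000jdddjdddjddd, 2 further steps: 000jdddjdddjddd → 000jdddjdddjdddjddd → (answer).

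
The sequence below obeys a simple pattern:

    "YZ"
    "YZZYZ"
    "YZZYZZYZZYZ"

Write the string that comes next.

YZZYZZYZZYZZYZZYZZYZZYZ

s(k+1) = s(k)·Z·s(k) — each term doubles the last with 'Z' between the halves.
One more doubling of YZZYZZYZZYZ gives the answer.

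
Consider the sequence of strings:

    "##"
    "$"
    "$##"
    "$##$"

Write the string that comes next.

$##$$##

Each term (from the third on) is the previous term followed by the one before it: term 3 = $·## = $##.
Continuing: $##$ · $## gives term 5.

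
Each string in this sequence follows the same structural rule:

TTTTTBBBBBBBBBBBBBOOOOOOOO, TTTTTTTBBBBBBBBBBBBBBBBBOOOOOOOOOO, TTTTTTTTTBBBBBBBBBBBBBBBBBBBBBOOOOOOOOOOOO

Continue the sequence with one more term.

Reading off run lengths: T runs 5, 7, 9; B runs 13, 17, 21; O runs 8, 10, 12 — each is linear in n, where the shown terms are n = 3, 4, 5.
At n = 6 the blocks have lengths 11, 25, 14.

TTTTTTTTTTTBBBBBBBBBBBBBBBBBBBBBBBBBOOOOOOOOOOOOOO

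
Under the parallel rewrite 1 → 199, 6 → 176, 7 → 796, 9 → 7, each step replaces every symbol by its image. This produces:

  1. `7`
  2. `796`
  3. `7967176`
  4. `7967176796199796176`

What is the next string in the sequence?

Applying the rule to each of the 19 symbols of 7967176796199796176 gives the pieces 796 7 176 796 199 796 176 796 7 176 199 7 7 796 7 176 199 796 176, which concatenate to the answer.

79671767961997961767967176199777967176199796176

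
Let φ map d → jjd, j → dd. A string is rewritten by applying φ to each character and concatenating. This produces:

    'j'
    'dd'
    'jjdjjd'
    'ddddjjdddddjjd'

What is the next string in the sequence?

jjdjjdjjdjjdddddjjdjjdjjdjjdjjdddddjjd

Applying the rule to each of the 14 symbols of ddddjjdddddjjd gives the pieces jjd jjd jjd jjd dd dd jjd jjd jjd jjd jjd dd dd jjd, which concatenate to the answer.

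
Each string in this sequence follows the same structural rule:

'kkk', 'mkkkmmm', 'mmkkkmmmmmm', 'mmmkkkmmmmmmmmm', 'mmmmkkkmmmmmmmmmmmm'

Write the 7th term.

Each term wraps the previous one in m on the left and mmm on the right.
From mmmmkkkmmmmmmmmmmmm, 2 further steps: mmmmkkkmmmmmmmmmmmm → mmmmmkkkmmmmmmmmmmmmmmm → (answer).

mmmmmmkkkmmmmmmmmmmmmmmmmmm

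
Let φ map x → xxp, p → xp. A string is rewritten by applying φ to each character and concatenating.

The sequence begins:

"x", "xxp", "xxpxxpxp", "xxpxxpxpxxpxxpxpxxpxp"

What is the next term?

Rewriting the 21 symbols of xxpxxpxpxxpxxpxpxxpxp one by one yields xxp xxp xp xxp xxp xp xxp xp xxp xxp xp xxp xxp xp xxp xp xxp xxp xp xxp xp; concatenated:

xxpxxpxpxxpxxpxpxxpxpxxpxxpxpxxpxxpxpxxpxpxxpxxpxpxxpxp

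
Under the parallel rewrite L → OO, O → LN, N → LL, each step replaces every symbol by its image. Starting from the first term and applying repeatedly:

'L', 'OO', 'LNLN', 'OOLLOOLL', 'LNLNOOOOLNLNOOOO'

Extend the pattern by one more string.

Replace each of the 16 characters of LNLNOOOOLNLNOOOO in place — OO LL OO LL LN LN LN LN OO LL OO LL LN LN LN LN — and concatenate.

OOLLOOLLLNLNLNLNOOLLOOLLLNLNLNLN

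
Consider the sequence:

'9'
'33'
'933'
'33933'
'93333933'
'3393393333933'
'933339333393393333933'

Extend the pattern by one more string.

Each term (from the third on) is the two preceding terms concatenated in order: term 3 = 9·33 = 933.
Continuing: 3393393333933 · 933339333393393333933 gives term 8.

3393393333933933339333393393333933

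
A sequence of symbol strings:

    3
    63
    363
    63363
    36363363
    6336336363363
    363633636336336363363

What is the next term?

From term 3 onward, concatenate the second-to-last term with the last: 3·63 = 363, 63·363 = 63363, …
The next term joins 6336336363363 and 363633636336336363363.

6336336363363363633636336336363363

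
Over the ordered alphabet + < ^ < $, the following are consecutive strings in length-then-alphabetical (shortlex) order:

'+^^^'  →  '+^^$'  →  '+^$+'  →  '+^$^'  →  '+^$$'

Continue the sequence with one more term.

Treat +^$$ as a base-3 numeral over the given alphabet and add one, carrying through any trailing $'s.

+$++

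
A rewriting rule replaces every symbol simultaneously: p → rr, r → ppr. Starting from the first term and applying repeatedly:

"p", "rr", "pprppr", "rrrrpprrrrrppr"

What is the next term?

Replace each of the 14 characters of rrrrpprrrrrppr in place — ppr ppr ppr ppr rr rr ppr ppr ppr ppr ppr rr rr ppr — and concatenate.

pprpprpprpprrrrrpprpprpprpprpprrrrrppr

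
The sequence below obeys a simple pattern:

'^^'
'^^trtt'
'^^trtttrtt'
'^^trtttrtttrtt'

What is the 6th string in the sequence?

^^trtttrtttrtttrtttrtt

Each term is the previous one with trtt appended.
From ^^trtttrtttrtt, 2 further steps: ^^trtttrtttrtt → ^^trtttrtttrtttrtt → (answer).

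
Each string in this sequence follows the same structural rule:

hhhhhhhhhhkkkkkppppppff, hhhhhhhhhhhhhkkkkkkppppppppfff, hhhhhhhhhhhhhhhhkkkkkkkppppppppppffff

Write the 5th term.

Term n consists of 3n+1 h's, followed by n+2 k's, followed by 2n p's, followed by n-1 f's, where the shown terms are n = 3, 4, 5.
Setting n = 7 gives 22, 9, 14, 6 characters in each block.

hhhhhhhhhhhhhhhhhhhhhhkkkkkkkkkppppppppppppppffffff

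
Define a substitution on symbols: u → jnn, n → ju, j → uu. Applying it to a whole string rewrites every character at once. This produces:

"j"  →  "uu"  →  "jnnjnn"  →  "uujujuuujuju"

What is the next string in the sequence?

jnnjnnuujnnuujnnjnnjnnuujnnuujnn

Expanding uujujuuujuju: u→jnn, u→jnn, j→uu, u→jnn, j→uu, u→jnn, u→jnn, u→jnn, j→uu, u→jnn, j→uu, u→jnn. Concatenated: jnn jnn uu jnn uu jnn jnn jnn uu jnn uu jnn.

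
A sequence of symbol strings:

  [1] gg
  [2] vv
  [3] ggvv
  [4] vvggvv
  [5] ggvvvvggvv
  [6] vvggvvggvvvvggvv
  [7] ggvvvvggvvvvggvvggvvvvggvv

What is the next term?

Each term (from the third on) is the two preceding terms concatenated in order: term 3 = gg·vv = ggvv.
The next term joins vvggvvggvvvvggvv and ggvvvvggvvvvggvvggvvvvggvv.

vvggvvggvvvvggvvggvvvvggvvvvggvvggvvvvggvv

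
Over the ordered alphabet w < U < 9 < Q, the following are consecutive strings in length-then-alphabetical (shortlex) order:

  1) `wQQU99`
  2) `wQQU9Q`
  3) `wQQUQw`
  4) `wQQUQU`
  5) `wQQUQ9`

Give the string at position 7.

wQQ9ww

Stepping forward 2 times from wQQUQ9: wQQUQ9 → wQQUQQ, then the target.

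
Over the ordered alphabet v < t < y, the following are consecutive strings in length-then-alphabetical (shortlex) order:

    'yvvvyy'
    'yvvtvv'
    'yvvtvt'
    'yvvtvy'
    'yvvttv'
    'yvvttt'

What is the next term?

Treat yvvttt as a base-3 numeral over the given alphabet and add one, carrying through any trailing y's.

yvvtty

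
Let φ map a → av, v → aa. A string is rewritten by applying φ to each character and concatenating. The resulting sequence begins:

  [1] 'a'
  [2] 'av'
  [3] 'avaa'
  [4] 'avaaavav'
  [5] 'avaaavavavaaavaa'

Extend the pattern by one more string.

avaaavavavaaavaaavaaavavavaaavav

Replace each of the 16 characters of avaaavavavaaavaa in place — av aa av av av aa av aa av aa av av av aa av av — and concatenate.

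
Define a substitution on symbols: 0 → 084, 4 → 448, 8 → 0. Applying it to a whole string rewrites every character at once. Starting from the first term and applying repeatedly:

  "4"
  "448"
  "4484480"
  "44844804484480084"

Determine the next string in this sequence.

Replace each of the 17 characters of 44844804484480084 in place — 448 448 0 448 448 0 084 448 448 0 448 448 0 084 084 0 448 — and concatenate.

44844804484480084448448044844800840840448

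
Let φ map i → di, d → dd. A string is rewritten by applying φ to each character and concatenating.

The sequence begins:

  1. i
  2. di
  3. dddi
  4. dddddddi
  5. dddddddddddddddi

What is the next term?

dddddddddddddddddddddddddddddddi

Applying the rule to each of the 16 symbols of dddddddddddddddi gives the pieces dd dd dd dd dd dd dd dd dd dd dd dd dd dd dd di, which concatenate to the answer.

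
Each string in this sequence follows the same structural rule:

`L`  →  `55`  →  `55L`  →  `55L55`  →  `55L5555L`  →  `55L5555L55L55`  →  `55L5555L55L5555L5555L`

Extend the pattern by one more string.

From term 3 onward, concatenate the last term with the second-to-last: 55·L = 55L, 55L·55 = 55L55, …
The next term joins 55L5555L55L5555L5555L and 55L5555L55L55.

55L5555L55L5555L5555L55L5555L55L55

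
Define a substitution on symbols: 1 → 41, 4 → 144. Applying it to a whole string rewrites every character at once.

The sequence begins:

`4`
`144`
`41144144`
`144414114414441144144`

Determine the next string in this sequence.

4114414414441144414114414441144144144414114414441144144

φ(144414114414441144144) expands symbol-by-symbol to 41 144 144 144 41 144 41 41 144 144 41 144 144 144 41 41 144 144 41 144 144; joining the 21 pieces gives the next term.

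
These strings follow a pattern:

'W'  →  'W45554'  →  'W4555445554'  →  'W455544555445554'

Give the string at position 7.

W455544555445554455544555445554

The strings grow by a fixed suffix 45554 each time.
From W455544555445554, 3 further steps: W455544555445554 → W45554455544555445554 → W4555445554455544555445554 → (answer).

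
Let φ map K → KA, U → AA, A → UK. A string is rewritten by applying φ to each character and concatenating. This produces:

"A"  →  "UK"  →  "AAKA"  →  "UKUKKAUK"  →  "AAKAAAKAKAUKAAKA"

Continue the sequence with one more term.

Applying the rule to each of the 16 symbols of AAKAAAKAKAUKAAKA gives the pieces UK UK KA UK UK UK KA UK KA UK AA KA UK UK KA UK, which concatenate to the answer.

UKUKKAUKUKUKKAUKKAUKAAKAUKUKKAUK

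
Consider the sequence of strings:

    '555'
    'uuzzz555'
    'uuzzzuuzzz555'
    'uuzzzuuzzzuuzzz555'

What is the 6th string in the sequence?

uuzzzuuzzzuuzzzuuzzzuuzzz555

The strings grow by a fixed prefix uuzzz each time.
From uuzzzuuzzzuuzzz555, 2 further steps: uuzzzuuzzzuuzzz555 → uuzzzuuzzzuuzzzuuzzz555 → (answer).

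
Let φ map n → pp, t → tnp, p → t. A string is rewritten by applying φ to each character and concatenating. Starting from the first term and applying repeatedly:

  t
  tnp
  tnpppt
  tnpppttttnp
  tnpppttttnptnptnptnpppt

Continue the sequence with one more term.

Rewriting the 23 symbols of tnpppttttnptnptnptnpppt one by one yields tnp pp t t t tnp tnp tnp tnp pp t tnp pp t tnp pp t tnp pp t t t tnp; concatenated:

tnpppttttnptnptnptnpppttnpppttnpppttnpppttttnp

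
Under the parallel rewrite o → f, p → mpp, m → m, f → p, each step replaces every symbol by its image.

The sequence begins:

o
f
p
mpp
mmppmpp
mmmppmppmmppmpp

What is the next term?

Rewriting the 15 symbols of mmmppmppmmppmpp one by one yields m m m mpp mpp m mpp mpp m m mpp mpp m mpp mpp; concatenated:

mmmmppmppmmppmppmmmppmppmmppmpp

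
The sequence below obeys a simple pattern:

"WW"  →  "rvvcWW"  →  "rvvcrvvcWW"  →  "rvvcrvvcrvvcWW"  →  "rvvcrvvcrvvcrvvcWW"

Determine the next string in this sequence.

rvvcrvvcrvvcrvvcrvvcWW

The strings grow by a fixed prefix rvvc each time.
So the next term is rvvc·rvvcrvvcrvvcrvvcWW.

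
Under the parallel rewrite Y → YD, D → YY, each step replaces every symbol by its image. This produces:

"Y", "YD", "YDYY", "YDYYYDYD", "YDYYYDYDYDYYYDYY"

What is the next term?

YDYYYDYDYDYYYDYYYDYYYDYDYDYYYDYD

φ(YDYYYDYDYDYYYDYY) expands symbol-by-symbol to YD YY YD YD YD YY YD YY YD YY YD YD YD YY YD YD; joining the 16 pieces gives the next term.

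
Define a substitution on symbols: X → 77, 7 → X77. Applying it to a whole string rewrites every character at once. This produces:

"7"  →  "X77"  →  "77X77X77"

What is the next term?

Expanding 77X77X77: 7→X77, 7→X77, X→77, 7→X77, 7→X77, X→77, 7→X77, 7→X77. Concatenated: X77 X77 77 X77 X77 77 X77 X77.

X77X7777X77X7777X77X77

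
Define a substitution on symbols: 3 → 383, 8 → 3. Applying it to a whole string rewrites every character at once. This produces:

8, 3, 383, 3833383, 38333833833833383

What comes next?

Replace each of the 17 characters of 38333833833833383 in place — 383 3 383 383 383 3 383 383 3 383 383 3 383 383 383 3 383 — and concatenate.

38333833833833383383338338333833833833383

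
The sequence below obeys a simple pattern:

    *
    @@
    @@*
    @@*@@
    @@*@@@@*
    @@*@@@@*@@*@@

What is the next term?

This is a Fibonacci-style word recurrence s(k) = s(k−1)·s(k−2): e.g. @@·* = @@*.
Continuing: @@*@@@@*@@*@@ · @@*@@@@* gives term 7.

@@*@@@@*@@*@@@@*@@@@*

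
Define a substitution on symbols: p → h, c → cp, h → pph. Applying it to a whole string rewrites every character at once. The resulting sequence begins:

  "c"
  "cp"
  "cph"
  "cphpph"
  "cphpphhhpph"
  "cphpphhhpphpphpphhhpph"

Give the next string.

Rewriting the 22 symbols of cphpphhhpphpphpphhhpph one by one yields cp h pph h h pph pph pph h h pph h h pph h h pph pph pph h h pph; concatenated:

cphpphhhpphpphpphhhpphhhpphhhpphpphpphhhpph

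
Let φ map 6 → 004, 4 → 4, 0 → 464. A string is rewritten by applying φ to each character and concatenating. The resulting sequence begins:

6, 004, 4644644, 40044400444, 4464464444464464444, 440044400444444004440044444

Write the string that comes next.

4446446444446446444444446446444446446444444

Replace each of the 27 characters of 440044400444444004440044444 in place — 4 4 464 464 4 4 4 464 464 4 4 4 4 4 4 464 464 4 4 4 464 464 4 4 4 4 4 — and concatenate.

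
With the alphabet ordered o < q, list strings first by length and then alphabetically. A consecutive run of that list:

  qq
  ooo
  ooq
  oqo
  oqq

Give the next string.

Find the rightmost character of oqq below q, bump it to the next letter, and reset everything to its right to o.

qoo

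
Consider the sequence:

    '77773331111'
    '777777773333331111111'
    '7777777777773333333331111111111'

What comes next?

77777777777777773333333333331111111111111

The n-th term is 4n 7's then 3n 3's then 3n+1 1's (n = 1, 2, …).
At n = 4 the blocks have lengths 16, 12, 13.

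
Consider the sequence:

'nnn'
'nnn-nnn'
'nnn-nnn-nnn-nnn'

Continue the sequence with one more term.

nnn-nnn-nnn-nnn-nnn-nnn-nnn-nnn

Each string is two copies of the previous one joined by '-'.
So the next term is two copies of nnn-nnn-nnn-nnn with '-' between the halves.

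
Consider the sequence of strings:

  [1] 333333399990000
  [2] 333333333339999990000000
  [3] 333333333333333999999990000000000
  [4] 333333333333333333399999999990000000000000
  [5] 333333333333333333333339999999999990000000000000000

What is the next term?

Reading off run lengths: 3 runs 7, 11, 15, 19, 23; 9 runs 4, 6, 8, 10, 12; 0 runs 4, 7, 10, 13, 16 — each is linear in n (n = 1, 2, …).
At n = 6 the blocks have lengths 27, 14, 19.

333333333333333333333333333999999999999990000000000000000000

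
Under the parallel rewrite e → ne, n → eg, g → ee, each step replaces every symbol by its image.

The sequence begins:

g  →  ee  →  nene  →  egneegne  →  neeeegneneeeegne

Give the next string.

Replace each of the 16 characters of neeeegneneeeegne in place — eg ne ne ne ne ee eg ne eg ne ne ne ne ee eg ne — and concatenate.

egneneneneeeegneegneneneneeeegne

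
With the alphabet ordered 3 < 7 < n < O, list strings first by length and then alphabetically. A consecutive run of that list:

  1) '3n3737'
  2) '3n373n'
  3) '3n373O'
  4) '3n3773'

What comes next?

3n3777

Treat 3n3773 as a base-4 numeral over the given alphabet and add one, carrying through any trailing O's.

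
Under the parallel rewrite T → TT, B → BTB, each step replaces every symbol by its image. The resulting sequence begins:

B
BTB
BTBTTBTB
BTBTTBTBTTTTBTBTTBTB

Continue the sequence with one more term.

φ(BTBTTBTBTTTTBTBTTBTB) expands symbol-by-symbol to BTB TT BTB TT TT BTB TT BTB TT TT TT TT BTB TT BTB TT TT BTB TT BTB; joining the 20 pieces gives the next term.

BTBTTBTBTTTTBTBTTBTBTTTTTTTTBTBTTBTBTTTTBTBTTBTB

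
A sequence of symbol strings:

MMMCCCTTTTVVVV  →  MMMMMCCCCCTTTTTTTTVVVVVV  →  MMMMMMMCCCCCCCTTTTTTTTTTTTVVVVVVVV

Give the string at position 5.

Term n consists of 2n+1 M's, followed by 2n+1 C's, followed by 4n T's, followed by 2n+2 V's (n = 1, 2, …).
At n = 5 the blocks have lengths 11, 11, 20, 12.

MMMMMMMMMMMCCCCCCCCCCCTTTTTTTTTTTTTTTTTTTTVVVVVVVVVVVV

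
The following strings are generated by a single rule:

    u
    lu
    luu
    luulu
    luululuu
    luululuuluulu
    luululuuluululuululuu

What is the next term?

From term 3 onward, concatenate the last term with the second-to-last: lu·u = luu, luu·lu = luulu, …
The next term joins luululuuluululuululuu and luululuuluulu.

luululuuluululuululuuluululuuluulu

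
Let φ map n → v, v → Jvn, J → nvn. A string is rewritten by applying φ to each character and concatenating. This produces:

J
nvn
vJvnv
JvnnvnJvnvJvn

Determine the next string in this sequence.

nvnJvnvvJvnvnvnJvnvJvnnvnJvnv

Applying the rule to each of the 13 symbols of JvnnvnJvnvJvn gives the pieces nvn Jvn v v Jvn v nvn Jvn v Jvn nvn Jvn v, which concatenate to the answer.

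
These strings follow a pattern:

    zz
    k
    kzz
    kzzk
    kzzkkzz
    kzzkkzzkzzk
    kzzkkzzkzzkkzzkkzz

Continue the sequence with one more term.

kzzkkzzkzzkkzzkkzzkzzkkzzkzzk

This is a Fibonacci-style word recurrence s(k) = s(k−1)·s(k−2): e.g. k·zz = kzz.
The next term joins kzzkkzzkzzkkzzkkzz and kzzkkzzkzzk.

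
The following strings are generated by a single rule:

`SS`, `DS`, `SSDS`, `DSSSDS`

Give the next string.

SSDSDSSSDS

From term 3 onward, concatenate the second-to-last term with the last: SS·DS = SSDS, DS·SSDS = DSSSDS, …
So term 5 is SSDS·DSSSDS.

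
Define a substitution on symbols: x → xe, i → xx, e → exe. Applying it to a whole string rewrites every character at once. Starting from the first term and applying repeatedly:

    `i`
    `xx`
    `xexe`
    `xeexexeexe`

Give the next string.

xeexeexexeexexeexeexexeexe

Expanding xeexexeexe: x→xe, e→exe, e→exe, x→xe, e→exe, x→xe, e→exe, e→exe, x→xe, e→exe. Concatenated: xe exe exe xe exe xe exe exe xe exe.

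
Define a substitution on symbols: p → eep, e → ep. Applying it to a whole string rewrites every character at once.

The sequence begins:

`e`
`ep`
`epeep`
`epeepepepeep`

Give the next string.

epeepepepeepepeepepeepepepeep

Rewriting each symbol of epeepepepeep: e→ep, p→eep, e→ep, e→ep, p→eep, e→ep, p→eep, e→ep, p→eep, e→ep, e→ep, p→eep, which concatenates to ep eep ep ep eep ep eep ep eep ep ep eep.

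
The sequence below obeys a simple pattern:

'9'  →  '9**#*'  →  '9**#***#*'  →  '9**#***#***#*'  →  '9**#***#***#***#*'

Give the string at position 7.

Every step adds **#* to the end: s(k+1) = s(k)·**#*.
From 9**#***#***#***#*, 2 further steps: 9**#***#***#***#* → 9**#***#***#***#***#* → (answer).

9**#***#***#***#***#***#*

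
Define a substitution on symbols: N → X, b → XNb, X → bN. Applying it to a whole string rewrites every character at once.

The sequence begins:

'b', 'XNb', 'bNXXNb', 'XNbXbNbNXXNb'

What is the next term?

bNXXNbbNXNbXXNbXbNbNXXNb

Expanding XNbXbNbNXXNb: X→bN, N→X, b→XNb, X→bN, b→XNb, N→X, b→XNb, N→X, X→bN, X→bN, N→X, b→XNb. Concatenated: bN X XNb bN XNb X XNb X bN bN X XNb.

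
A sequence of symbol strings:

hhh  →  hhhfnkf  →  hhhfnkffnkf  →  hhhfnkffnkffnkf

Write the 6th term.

hhhfnkffnkffnkffnkffnkf

The strings grow by a fixed suffix fnkf each time.
From hhhfnkffnkffnkf, 2 further steps: hhhfnkffnkffnkf → hhhfnkffnkffnkffnkf → (answer).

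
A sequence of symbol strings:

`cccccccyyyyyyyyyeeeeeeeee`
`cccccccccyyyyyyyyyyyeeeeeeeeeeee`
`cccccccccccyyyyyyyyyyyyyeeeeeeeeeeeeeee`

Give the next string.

cccccccccccccyyyyyyyyyyyyyyyeeeeeeeeeeeeeeeeee

Term n consists of 2n+1 c's, followed by 2n+3 y's, followed by 3n e's, where the shown terms are n = 3, 4, 5.
For the next term, n = 6, so the run lengths are 13, 15, 18.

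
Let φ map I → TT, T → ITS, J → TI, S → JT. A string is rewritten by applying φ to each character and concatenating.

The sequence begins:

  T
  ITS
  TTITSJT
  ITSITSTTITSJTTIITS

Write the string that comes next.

TTITSJTTTITSJTITSITSTTITSJTTIITSITSTTTTITSJT

Applying the rule to each of the 18 symbols of ITSITSTTITSJTTIITS gives the pieces TT ITS JT TT ITS JT ITS ITS TT ITS JT TI ITS ITS TT TT ITS JT, which concatenate to the answer.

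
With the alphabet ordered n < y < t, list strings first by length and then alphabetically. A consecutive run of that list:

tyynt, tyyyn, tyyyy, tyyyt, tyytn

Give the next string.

Treat tyytn as a base-3 numeral over the given alphabet and add one, carrying through any trailing t's.

tyyty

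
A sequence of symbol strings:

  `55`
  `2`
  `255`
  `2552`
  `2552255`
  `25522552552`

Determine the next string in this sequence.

255225525522552255

From term 3 onward, concatenate the last term with the second-to-last: 2·55 = 255, 255·2 = 2552, …
So term 7 is 25522552552·2552255.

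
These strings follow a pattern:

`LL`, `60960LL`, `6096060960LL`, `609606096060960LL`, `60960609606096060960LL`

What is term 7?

609606096060960609606096060960LL

Each term is the previous one with 60960 prepended.
From 60960609606096060960LL, 2 further steps: 60960609606096060960LL → 6096060960609606096060960LL → (answer).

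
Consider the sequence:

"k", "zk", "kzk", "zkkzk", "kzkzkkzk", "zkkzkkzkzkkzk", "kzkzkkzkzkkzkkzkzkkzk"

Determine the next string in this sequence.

From term 3 onward, concatenate the second-to-last term with the last: k·zk = kzk, zk·kzk = zkkzk, …
Continuing: zkkzkkzkzkkzk · kzkzkkzkzkkzkkzkzkkzk gives term 8.

zkkzkkzkzkkzkkzkzkkzkzkkzkkzkzkkzk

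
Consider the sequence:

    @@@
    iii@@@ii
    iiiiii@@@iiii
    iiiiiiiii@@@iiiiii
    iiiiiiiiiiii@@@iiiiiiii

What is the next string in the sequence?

Each term wraps the previous one in iii on the left and ii on the right.
One more step from iiiiiiiiiiii@@@iiiiiiii gives the answer.

iiiiiiiiiiiiiii@@@iiiiiiiiii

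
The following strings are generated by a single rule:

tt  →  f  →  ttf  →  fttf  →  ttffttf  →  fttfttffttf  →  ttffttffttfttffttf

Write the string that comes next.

fttfttffttfttffttffttfttffttf

Each term (from the third on) is the two preceding terms concatenated in order: term 3 = tt·f = ttf.
So term 8 is fttfttffttf·ttffttffttfttffttf.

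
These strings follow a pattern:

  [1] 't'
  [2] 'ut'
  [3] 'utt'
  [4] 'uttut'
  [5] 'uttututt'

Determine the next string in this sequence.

uttututtuttut

This is a Fibonacci-style word recurrence s(k) = s(k−1)·s(k−2): e.g. ut·t = utt.
The next term joins uttututt and uttut.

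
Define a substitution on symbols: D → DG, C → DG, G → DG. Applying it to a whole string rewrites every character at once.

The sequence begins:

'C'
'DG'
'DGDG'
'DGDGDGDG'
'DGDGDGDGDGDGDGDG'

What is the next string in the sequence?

DGDGDGDGDGDGDGDGDGDGDGDGDGDGDGDG

Applying the rule to each of the 16 symbols of DGDGDGDGDGDGDGDG gives the pieces DG DG DG DG DG DG DG DG DG DG DG DG DG DG DG DG, which concatenate to the answer.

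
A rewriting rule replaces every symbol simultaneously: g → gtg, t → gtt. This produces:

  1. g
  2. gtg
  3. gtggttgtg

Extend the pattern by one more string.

gtggttgtggtggttgttgtggttgtg

Rewriting each symbol of gtggttgtg: g→gtg, t→gtt, g→gtg, g→gtg, t→gtt, t→gtt, g→gtg, t→gtt, g→gtg, which concatenates to gtg gtt gtg gtg gtt gtt gtg gtt gtg.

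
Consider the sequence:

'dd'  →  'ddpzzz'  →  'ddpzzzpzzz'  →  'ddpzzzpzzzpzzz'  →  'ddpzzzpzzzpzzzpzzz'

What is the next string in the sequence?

The strings grow by a fixed suffix pzzz each time.
Applying this once more to ddpzzzpzzzpzzzpzzz:

ddpzzzpzzzpzzzpzzzpzzz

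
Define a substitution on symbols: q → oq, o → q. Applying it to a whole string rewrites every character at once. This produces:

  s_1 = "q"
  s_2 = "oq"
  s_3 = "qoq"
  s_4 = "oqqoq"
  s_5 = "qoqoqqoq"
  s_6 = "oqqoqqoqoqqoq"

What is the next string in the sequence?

Rewriting the 13 symbols of oqqoqqoqoqqoq one by one yields q oq oq q oq oq q oq q oq oq q oq; concatenated:

qoqoqqoqoqqoqqoqoqqoq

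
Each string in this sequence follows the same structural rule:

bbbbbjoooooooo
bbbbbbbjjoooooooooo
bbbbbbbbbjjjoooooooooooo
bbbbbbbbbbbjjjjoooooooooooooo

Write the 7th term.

The n-th term is 2n-1 b's then n-2 j's then 2n+2 o's, where the shown terms are n = 3, 4, 5, 6.
Setting n = 9 gives 17, 7, 20 characters in each block.

bbbbbbbbbbbbbbbbbjjjjjjjoooooooooooooooooooo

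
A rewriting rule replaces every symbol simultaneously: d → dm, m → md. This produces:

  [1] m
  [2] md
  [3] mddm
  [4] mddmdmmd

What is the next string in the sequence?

Apply φ to mddmdmmd symbol by symbol: m→md, d→dm, d→dm, m→md, d→dm, m→md, m→md, d→dm; joined: md dm dm md dm md md dm.

mddmdmmddmmdmddm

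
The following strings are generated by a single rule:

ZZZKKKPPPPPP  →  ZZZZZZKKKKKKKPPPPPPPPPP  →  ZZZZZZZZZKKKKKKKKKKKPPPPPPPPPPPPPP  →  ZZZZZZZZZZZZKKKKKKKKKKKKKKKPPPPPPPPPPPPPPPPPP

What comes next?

Term n consists of 3n Z's, followed by 4n-1 K's, followed by 4n+2 P's (n = 1, 2, …).
For the next term, n = 5, so the run lengths are 15, 19, 22.

ZZZZZZZZZZZZZZZKKKKKKKKKKKKKKKKKKKPPPPPPPPPPPPPPPPPPPPPP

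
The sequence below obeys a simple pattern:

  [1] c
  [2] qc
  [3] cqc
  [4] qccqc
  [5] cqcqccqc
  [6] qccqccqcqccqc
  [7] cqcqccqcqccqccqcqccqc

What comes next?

From term 3 onward, concatenate the second-to-last term with the last: c·qc = cqc, qc·cqc = qccqc, …
So term 8 is qccqccqcqccqc·cqcqccqcqccqccqcqccqc.

qccqccqcqccqccqcqccqcqccqccqcqccqc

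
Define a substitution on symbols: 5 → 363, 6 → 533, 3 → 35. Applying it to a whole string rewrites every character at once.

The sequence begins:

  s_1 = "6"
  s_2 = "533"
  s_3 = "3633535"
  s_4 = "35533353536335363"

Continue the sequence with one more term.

Rewriting the 17 symbols of 35533353536335363 one by one yields 35 363 363 35 35 35 363 35 363 35 533 35 35 363 35 533 35; concatenated:

35363363353535363353633553335353633553335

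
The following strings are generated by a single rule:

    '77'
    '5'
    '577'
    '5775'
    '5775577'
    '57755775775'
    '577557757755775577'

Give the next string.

57755775775577557757755775775

From term 3 onward, concatenate the last term with the second-to-last: 5·77 = 577, 577·5 = 5775, …
Continuing: 577557757755775577 · 57755775775 gives term 8.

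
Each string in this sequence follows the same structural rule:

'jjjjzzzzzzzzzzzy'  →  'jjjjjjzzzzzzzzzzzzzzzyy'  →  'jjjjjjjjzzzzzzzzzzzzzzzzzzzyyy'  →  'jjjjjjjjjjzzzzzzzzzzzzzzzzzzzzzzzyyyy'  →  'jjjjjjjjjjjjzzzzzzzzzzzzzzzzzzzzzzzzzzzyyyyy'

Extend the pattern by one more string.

jjjjjjjjjjjjjjzzzzzzzzzzzzzzzzzzzzzzzzzzzzzzzyyyyyy

Term n consists of 2n j's, followed by 4n+3 z's, followed by n-1 y's, where the shown terms are n = 2, 3, 4, 5, 6.
Setting n = 7 gives 14, 31, 6 characters in each block.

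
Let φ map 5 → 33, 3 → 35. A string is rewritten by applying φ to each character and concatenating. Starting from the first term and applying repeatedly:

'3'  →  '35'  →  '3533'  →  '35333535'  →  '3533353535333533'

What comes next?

35333535353335333533353535333535

Replace each of the 16 characters of 3533353535333533 in place — 35 33 35 35 35 33 35 33 35 33 35 35 35 33 35 35 — and concatenate.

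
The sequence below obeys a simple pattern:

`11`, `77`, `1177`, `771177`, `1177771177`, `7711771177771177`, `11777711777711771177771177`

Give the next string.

771177117777117711777711777711771177771177

Each term (from the third on) is the two preceding terms concatenated in order: term 3 = 11·77 = 1177.
So term 8 is 7711771177771177·11777711777711771177771177.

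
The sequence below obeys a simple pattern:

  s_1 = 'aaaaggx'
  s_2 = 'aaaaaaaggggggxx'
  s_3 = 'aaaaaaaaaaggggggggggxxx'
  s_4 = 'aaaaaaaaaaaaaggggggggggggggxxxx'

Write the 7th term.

Term n consists of 3n+1 a's, followed by 4n-2 g's, followed by n x's (n = 1, 2, …).
Setting n = 7 gives 22, 26, 7 characters in each block.

aaaaaaaaaaaaaaaaaaaaaaggggggggggggggggggggggggggxxxxxxx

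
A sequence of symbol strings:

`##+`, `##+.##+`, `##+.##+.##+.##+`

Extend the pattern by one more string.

s(k+1) = s(k)·.·s(k) — each term doubles the last with '.' between the halves.
One more doubling of ##+.##+.##+.##+ gives the answer.

##+.##+.##+.##+.##+.##+.##+.##+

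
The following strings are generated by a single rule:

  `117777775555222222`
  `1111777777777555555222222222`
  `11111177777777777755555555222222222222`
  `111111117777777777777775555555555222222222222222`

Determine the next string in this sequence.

Reading off run lengths: 1 runs 2, 4, 6, 8; 7 runs 6, 9, 12, 15; 5 runs 4, 6, 8, 10; 2 runs 6, 9, 12, 15 — each is linear in n (n = 1, 2, …).
For the next term, n = 5, so the run lengths are 10, 18, 12, 18.

1111111111777777777777777777555555555555222222222222222222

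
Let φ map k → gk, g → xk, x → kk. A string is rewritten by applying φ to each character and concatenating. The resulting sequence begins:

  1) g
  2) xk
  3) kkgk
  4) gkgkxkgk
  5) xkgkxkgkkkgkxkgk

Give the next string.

kkgkxkgkkkgkxkgkgkgkxkgkkkgkxkgk

Applying the rule to each of the 16 symbols of xkgkxkgkkkgkxkgk gives the pieces kk gk xk gk kk gk xk gk gk gk xk gk kk gk xk gk, which concatenate to the answer.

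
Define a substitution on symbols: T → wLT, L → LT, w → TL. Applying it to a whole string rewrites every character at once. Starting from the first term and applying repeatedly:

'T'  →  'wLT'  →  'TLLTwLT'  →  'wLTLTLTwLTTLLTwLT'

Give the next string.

Replace each of the 17 characters of wLTLTLTwLTTLLTwLT in place — TL LT wLT LT wLT LT wLT TL LT wLT wLT LT LT wLT TL LT wLT — and concatenate.

TLLTwLTLTwLTLTwLTTLLTwLTwLTLTLTwLTTLLTwLT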